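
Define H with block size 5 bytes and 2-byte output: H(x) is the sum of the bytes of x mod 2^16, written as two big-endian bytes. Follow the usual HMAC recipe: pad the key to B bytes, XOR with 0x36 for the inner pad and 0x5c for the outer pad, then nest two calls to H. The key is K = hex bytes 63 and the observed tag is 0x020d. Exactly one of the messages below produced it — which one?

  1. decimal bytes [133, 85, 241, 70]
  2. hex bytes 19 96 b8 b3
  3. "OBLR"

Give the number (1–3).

3

Key hex bytes 63 is 1 byte ≤ B = 5; zero-pad to 5 bytes: K' = 63 00 00 00 00.
K' ⊕ ipad = 55 36 36 36 36; K' ⊕ opad = 3f 5c 5c 5c 5c.
m1: inner = H(55 36 36 36 36 85 55 f1 46) = 03 3e; tag = H(3f 5c 5c 5c 5c 03 3e) = 01f0
m2: inner = H(55 36 36 36 36 19 96 b8 b3) = 03 47; tag = H(3f 5c 5c 5c 5c 03 47) = 01f9
m3: inner = H(55 36 36 36 36 4f 42 4c 52) = 02 5c; tag = H(3f 5c 5c 5c 5c 02 5c) = 020d ← matches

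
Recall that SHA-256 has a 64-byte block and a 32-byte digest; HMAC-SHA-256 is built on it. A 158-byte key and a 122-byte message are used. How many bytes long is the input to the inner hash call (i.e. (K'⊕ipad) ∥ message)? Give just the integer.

186

Key is 158 > 64 bytes, so it is hashed to 32 bytes then zero-padded to 64: |K'| = 64.
Inner input = (K'⊕ipad) ∥ m → 64 + 122 = 186 bytes.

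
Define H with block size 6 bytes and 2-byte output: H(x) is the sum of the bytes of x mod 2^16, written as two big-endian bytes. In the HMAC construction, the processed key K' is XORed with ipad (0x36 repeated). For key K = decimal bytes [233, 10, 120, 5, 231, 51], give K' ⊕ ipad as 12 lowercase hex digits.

df3c4e33d105

Key decimal bytes [233, 10, 120, 5, 231, 51] = e9 0a 78 05 e7 33 is exactly B = 6 bytes: K' = e9 0a 78 05 e7 33.
XOR each byte with 0x36: e9⊕36=df, 0a⊕36=3c, 78⊕36=4e, 05⊕36=33, e7⊕36=d1, 33⊕36=05.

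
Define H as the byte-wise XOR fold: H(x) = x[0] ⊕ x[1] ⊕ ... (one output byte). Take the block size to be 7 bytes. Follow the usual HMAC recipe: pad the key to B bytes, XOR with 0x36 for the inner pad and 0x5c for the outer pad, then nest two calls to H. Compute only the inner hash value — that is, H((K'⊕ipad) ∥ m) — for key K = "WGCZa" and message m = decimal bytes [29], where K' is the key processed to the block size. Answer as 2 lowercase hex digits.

43

Key "WGCZa" = 57 47 43 5a 61 is 5 bytes ≤ B = 7; zero-pad to 7 bytes: K' = 57 47 43 5a 61 00 00.
K' ⊕ ipad = 61 71 75 6c 57 36 36.
Inner input = 61 71 75 6c 57 36 36 ∥ 1d.
Inner hash: XOR 61⊕71⊕75⊕6c⊕57⊕36⊕36⊕1d = 43.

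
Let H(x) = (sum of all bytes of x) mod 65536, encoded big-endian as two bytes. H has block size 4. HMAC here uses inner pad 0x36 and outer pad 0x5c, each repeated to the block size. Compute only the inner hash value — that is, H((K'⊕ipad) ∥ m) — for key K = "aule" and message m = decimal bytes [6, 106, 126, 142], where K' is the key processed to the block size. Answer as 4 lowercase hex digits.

02c3

Key "aule" = 61 75 6c 65 is exactly B = 4 bytes: K' = 61 75 6c 65.
K' ⊕ ipad = 57 43 5a 53.
Inner input = 57 43 5a 53 ∥ 06 6a 7e 8e.
Inner hash: sum = 87+67+90+83+6+106+126+142 = 707 → 02 c3.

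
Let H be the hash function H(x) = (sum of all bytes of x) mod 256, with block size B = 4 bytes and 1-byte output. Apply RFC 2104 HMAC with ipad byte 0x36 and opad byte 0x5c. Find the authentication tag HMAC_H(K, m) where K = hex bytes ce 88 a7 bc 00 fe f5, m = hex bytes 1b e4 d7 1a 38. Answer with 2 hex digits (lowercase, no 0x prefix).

Key hex bytes ce 88 a7 bc 00 fe f5 is 7 bytes > B = 4, so hash it first: H(key) = ac, then zero-pad to 4 bytes: K' = ac 00 00 00.
K' ⊕ ipad = 9a 36 36 36.  K' ⊕ opad = f0 5c 5c 5c.
Inner input = (K'⊕ipad) ∥ m = 9a 36 36 36 ∥ 1b e4 d7 1a 38.
Inner hash: sum = 154+54+54+54+27+228+215+26+56 = 868; mod 256 = 100 → 64.
Outer input = (K'⊕opad) ∥ inner = f0 5c 5c 5c ∥ 64.
Outer hash (tag): sum = 240+92+92+92+100 = 616; mod 256 = 104 → 68.

68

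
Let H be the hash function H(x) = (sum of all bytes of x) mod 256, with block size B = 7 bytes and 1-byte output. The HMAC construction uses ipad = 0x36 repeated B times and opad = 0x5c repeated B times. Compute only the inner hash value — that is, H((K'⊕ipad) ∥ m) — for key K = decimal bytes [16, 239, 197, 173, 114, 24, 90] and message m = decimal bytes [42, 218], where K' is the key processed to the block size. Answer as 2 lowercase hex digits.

Key decimal bytes [16, 239, 197, 173, 114, 24, 90] = 10 ef c5 ad 72 18 5a is exactly B = 7 bytes: K' = 10 ef c5 ad 72 18 5a.
K' ⊕ ipad = 26 d9 f3 9b 44 2e 6c.
Inner input = 26 d9 f3 9b 44 2e 6c ∥ 2a da.
Inner hash: sum = 38+217+243+155+68+46+108+42+218 = 1135; mod 256 = 111 → 6f.

6f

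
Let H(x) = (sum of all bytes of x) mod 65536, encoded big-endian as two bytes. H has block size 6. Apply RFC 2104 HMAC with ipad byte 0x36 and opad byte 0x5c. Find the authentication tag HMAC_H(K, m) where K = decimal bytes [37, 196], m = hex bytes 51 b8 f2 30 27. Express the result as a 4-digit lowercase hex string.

02b4

Key decimal bytes [37, 196] = 25 c4 is 2 bytes ≤ B = 6; zero-pad to 6 bytes: K' = 25 c4 00 00 00 00.
K' ⊕ ipad = 13 f2 36 36 36 36.  K' ⊕ opad = 79 98 5c 5c 5c 5c.
Inner input = (K'⊕ipad) ∥ m = 13 f2 36 36 36 36 ∥ 51 b8 f2 30 27.
Inner hash: sum = 19+242+54+54+54+54+81+184+242+48+39 = 1071 → 04 2f.
Outer input = (K'⊕opad) ∥ inner = 79 98 5c 5c 5c 5c ∥ 04 2f.
Outer hash (tag): sum = 121+152+92+92+92+92+4+47 = 692 → 02 b4.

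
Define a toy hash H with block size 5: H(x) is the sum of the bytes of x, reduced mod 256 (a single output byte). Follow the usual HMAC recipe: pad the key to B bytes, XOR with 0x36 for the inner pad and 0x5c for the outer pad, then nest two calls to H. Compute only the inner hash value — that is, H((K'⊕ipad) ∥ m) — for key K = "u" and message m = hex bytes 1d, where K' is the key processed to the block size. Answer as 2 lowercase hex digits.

Key "u" = 75 is 1 byte ≤ B = 5; zero-pad to 5 bytes: K' = 75 00 00 00 00.
K' ⊕ ipad = 43 36 36 36 36.
Inner input = 43 36 36 36 36 ∥ 1d.
Inner hash: sum = 67+54+54+54+54+29 = 312; mod 256 = 56 → 38.

38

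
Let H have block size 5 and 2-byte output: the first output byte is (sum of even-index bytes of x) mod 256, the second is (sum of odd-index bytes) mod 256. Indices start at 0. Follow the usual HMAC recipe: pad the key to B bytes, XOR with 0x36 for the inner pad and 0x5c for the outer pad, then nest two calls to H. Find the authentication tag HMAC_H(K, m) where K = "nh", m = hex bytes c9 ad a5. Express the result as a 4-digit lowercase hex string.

Key "nh" = 6e 68 is 2 bytes ≤ B = 5; zero-pad to 5 bytes: K' = 6e 68 00 00 00.
K' ⊕ ipad = 58 5e 36 36 36.  K' ⊕ opad = 32 34 5c 5c 5c.
Inner input = (K'⊕ipad) ∥ m = 58 5e 36 36 36 ∥ c9 ad a5.
Inner hash: even-index sum = 369 mod 256 = 113; odd-index sum = 514 mod 256 = 2 → 71 02.
Outer input = (K'⊕opad) ∥ inner = 32 34 5c 5c 5c ∥ 71 02.
Outer hash (tag): even-index sum = 236 mod 256 = 236; odd-index sum = 257 mod 256 = 1 → ec 01.

ec01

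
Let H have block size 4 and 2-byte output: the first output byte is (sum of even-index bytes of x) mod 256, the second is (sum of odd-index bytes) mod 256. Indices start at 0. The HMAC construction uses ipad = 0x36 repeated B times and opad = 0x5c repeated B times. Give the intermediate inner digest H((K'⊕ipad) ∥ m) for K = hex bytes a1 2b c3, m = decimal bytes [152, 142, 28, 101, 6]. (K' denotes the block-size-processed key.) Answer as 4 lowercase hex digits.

Key hex bytes a1 2b c3 is 3 bytes ≤ B = 4; zero-pad to 4 bytes: K' = a1 2b c3 00.
K' ⊕ ipad = 97 1d f5 36.
Inner input = 97 1d f5 36 ∥ 98 8e 1c 65 06.
Inner hash: even-index sum = 582 mod 256 = 70; odd-index sum = 326 mod 256 = 70 → 46 46.

4646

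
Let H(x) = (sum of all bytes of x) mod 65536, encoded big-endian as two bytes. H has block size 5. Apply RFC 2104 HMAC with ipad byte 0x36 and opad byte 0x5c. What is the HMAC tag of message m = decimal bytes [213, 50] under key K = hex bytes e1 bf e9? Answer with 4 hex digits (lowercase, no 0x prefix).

03c2

Key hex bytes e1 bf e9 is 3 bytes ≤ B = 5; zero-pad to 5 bytes: K' = e1 bf e9 00 00.
K' ⊕ ipad = d7 89 df 36 36.  K' ⊕ opad = bd e3 b5 5c 5c.
Inner input = (K'⊕ipad) ∥ m = d7 89 df 36 36 ∥ d5 32.
Inner hash: sum = 215+137+223+54+54+213+50 = 946 → 03 b2.
Outer input = (K'⊕opad) ∥ inner = bd e3 b5 5c 5c ∥ 03 b2.
Outer hash (tag): sum = 189+227+181+92+92+3+178 = 962 → 03 c2.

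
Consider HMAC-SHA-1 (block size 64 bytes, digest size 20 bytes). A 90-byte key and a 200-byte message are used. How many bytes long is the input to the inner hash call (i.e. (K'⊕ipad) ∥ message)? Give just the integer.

264

Key is 90 > 64 bytes, so it is hashed to 20 bytes then zero-padded to 64: |K'| = 64.
Inner input = (K'⊕ipad) ∥ m → 64 + 200 = 264 bytes.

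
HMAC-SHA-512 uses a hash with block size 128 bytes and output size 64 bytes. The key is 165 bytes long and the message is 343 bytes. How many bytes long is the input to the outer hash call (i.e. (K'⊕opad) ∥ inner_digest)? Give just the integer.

192

Key is 165 > 128 bytes, so it is hashed to 64 bytes then zero-padded to 128: |K'| = 128.
Outer input = (K'⊕opad) ∥ H(inner) → 128 + 64 = 192 bytes.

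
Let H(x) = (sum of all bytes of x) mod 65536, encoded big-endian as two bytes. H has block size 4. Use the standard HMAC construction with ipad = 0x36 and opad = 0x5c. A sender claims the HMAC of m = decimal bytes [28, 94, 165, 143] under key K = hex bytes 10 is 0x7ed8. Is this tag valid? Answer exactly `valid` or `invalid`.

invalid

Key hex bytes 10 is 1 byte ≤ B = 4; zero-pad to 4 bytes: K' = 10 00 00 00.
K' ⊕ ipad = 26 36 36 36; K' ⊕ opad = 4c 5c 5c 5c.
Inner hash: sum = 38+54+54+54+28+94+165+143 = 630 → 02 76.
Outer hash (recomputed tag): sum = 76+92+92+92+2+118 = 472 → 01 d8.
Recomputed tag = 01d8; claimed = 7ed8 → mismatch.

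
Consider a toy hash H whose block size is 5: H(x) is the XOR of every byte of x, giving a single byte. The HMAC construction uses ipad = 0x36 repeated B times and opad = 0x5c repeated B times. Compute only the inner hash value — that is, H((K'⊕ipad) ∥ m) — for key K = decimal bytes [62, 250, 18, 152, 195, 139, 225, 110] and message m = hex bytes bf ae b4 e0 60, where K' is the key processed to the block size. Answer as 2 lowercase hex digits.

9a

Key decimal bytes [62, 250, 18, 152, 195, 139, 225, 110] = 3e fa 12 98 c3 8b e1 6e is 8 bytes > B = 5, so hash it first: H(key) = 89, then zero-pad to 5 bytes: K' = 89 00 00 00 00.
K' ⊕ ipad = bf 36 36 36 36.
Inner input = bf 36 36 36 36 ∥ bf ae b4 e0 60.
Inner hash: XOR bf⊕36⊕36⊕36⊕36⊕bf⊕ae⊕b4⊕e0⊕60 = 9a.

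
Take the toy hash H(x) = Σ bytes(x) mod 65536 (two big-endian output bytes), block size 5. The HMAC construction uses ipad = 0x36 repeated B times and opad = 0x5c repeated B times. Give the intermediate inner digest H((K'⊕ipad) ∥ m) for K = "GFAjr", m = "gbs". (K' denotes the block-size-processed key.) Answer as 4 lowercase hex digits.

0334

Key "GFAjr" = 47 46 41 6a 72 is exactly B = 5 bytes: K' = 47 46 41 6a 72.
K' ⊕ ipad = 71 70 77 5c 44.
Inner input = 71 70 77 5c 44 ∥ 67 62 73.
Inner hash: sum = 113+112+119+92+68+103+98+115 = 820 → 03 34.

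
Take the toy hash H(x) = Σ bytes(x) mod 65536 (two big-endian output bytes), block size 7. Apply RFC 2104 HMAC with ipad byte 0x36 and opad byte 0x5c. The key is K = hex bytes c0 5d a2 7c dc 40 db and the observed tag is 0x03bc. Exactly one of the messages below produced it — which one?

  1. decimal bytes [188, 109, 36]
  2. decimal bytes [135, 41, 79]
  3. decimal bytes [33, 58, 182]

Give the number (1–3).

Key hex bytes c0 5d a2 7c dc 40 db is exactly B = 7 bytes: K' = c0 5d a2 7c dc 40 db.
K' ⊕ ipad = f6 6b 94 4a ea 76 ed; K' ⊕ opad = 9c 01 fe 20 80 1c 87.
m1: inner = H(f6 6b 94 4a ea 76 ed bc 6d 24) = 05 d9; tag = H(9c 01 fe 20 80 1c 87 05 d9) = 03bc ← matches
m2: inner = H(f6 6b 94 4a ea 76 ed 87 29 4f) = 05 8b; tag = H(9c 01 fe 20 80 1c 87 05 8b) = 036e
m3: inner = H(f6 6b 94 4a ea 76 ed 21 3a b6) = 05 9d; tag = H(9c 01 fe 20 80 1c 87 05 9d) = 0380

1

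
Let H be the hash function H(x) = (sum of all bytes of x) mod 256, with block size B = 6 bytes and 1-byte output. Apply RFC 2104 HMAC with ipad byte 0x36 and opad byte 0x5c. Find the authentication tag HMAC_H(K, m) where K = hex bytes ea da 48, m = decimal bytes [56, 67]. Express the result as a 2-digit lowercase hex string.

c7

Key hex bytes ea da 48 is 3 bytes ≤ B = 6; zero-pad to 6 bytes: K' = ea da 48 00 00 00.
K' ⊕ ipad = dc ec 7e 36 36 36.  K' ⊕ opad = b6 86 14 5c 5c 5c.
Inner input = (K'⊕ipad) ∥ m = dc ec 7e 36 36 36 ∥ 38 43.
Inner hash: sum = 220+236+126+54+54+54+56+67 = 867; mod 256 = 99 → 63.
Outer input = (K'⊕opad) ∥ inner = b6 86 14 5c 5c 5c ∥ 63.
Outer hash (tag): sum = 182+134+20+92+92+92+99 = 711; mod 256 = 199 → c7.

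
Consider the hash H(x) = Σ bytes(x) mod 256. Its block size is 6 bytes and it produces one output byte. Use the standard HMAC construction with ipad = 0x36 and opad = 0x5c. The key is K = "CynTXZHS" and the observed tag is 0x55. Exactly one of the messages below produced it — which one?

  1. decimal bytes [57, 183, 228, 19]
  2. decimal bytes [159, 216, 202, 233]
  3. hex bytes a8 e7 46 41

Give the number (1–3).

Key "CynTXZHS" = 43 79 6e 54 58 5a 48 53 is 8 bytes > B = 6, so hash it first: H(key) = cb, then zero-pad to 6 bytes: K' = cb 00 00 00 00 00.
K' ⊕ ipad = fd 36 36 36 36 36; K' ⊕ opad = 97 5c 5c 5c 5c 5c.
m1: inner = H(fd 36 36 36 36 36 39 b7 e4 13) = f2; tag = H(97 5c 5c 5c 5c 5c f2) = 55 ← matches
m2: inner = H(fd 36 36 36 36 36 9f d8 ca e9) = 35; tag = H(97 5c 5c 5c 5c 5c 35) = 98
m3: inner = H(fd 36 36 36 36 36 a8 e7 46 41) = 21; tag = H(97 5c 5c 5c 5c 5c 21) = 84

1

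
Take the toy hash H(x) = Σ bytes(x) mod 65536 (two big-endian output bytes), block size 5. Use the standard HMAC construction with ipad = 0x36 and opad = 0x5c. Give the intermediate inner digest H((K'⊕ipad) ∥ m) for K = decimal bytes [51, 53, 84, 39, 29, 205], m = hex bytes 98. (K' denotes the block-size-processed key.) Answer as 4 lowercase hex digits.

Key decimal bytes [51, 53, 84, 39, 29, 205] = 33 35 54 27 1d cd is 6 bytes > B = 5, so hash it first: H(key) = 01 cd, then zero-pad to 5 bytes: K' = 01 cd 00 00 00.
K' ⊕ ipad = 37 fb 36 36 36.
Inner input = 37 fb 36 36 36 ∥ 98.
Inner hash: sum = 55+251+54+54+54+152 = 620 → 02 6c.

026c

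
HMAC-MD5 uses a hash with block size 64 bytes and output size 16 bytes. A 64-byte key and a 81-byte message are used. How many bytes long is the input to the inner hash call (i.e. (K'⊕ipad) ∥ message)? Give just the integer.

Key is 64 ≤ 64 bytes, zero-padded: |K'| = 64.
Inner input = (K'⊕ipad) ∥ m → 64 + 81 = 145 bytes.

145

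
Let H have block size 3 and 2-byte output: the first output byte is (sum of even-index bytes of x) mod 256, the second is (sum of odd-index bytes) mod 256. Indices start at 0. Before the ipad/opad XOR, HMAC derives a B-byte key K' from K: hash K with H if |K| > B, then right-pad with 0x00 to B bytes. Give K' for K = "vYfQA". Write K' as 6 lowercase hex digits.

1daa00

|K| = 5 > B = 3, so first hash the key.
H(K): even-index sum = 285 mod 256 = 29; odd-index sum = 170 mod 256 = 170 → 1d aa.
Zero-pad H(K) = 1d aa to 3 bytes: K' = 1d aa 00.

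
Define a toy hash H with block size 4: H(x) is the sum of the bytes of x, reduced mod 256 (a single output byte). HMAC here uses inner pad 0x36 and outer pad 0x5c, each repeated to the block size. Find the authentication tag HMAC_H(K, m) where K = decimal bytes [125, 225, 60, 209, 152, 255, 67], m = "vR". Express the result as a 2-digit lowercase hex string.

Key decimal bytes [125, 225, 60, 209, 152, 255, 67] = 7d e1 3c d1 98 ff 43 is 7 bytes > B = 4, so hash it first: H(key) = 45, then zero-pad to 4 bytes: K' = 45 00 00 00.
K' ⊕ ipad = 73 36 36 36.  K' ⊕ opad = 19 5c 5c 5c.
Inner input = (K'⊕ipad) ∥ m = 73 36 36 36 ∥ 76 52.
Inner hash: sum = 115+54+54+54+118+82 = 477; mod 256 = 221 → dd.
Outer input = (K'⊕opad) ∥ inner = 19 5c 5c 5c ∥ dd.
Outer hash (tag): sum = 25+92+92+92+221 = 522; mod 256 = 10 → 0a.

0a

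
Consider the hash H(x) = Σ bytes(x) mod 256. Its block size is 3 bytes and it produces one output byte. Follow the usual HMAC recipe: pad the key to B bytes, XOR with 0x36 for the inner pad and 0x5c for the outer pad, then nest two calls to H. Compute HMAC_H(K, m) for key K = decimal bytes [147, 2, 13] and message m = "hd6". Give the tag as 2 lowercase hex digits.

94

Key decimal bytes [147, 2, 13] = 93 02 0d is exactly B = 3 bytes: K' = 93 02 0d.
K' ⊕ ipad = a5 34 3b.  K' ⊕ opad = cf 5e 51.
Inner input = (K'⊕ipad) ∥ m = a5 34 3b ∥ 68 64 36.
Inner hash: sum = 165+52+59+104+100+54 = 534; mod 256 = 22 → 16.
Outer input = (K'⊕opad) ∥ inner = cf 5e 51 ∥ 16.
Outer hash (tag): sum = 207+94+81+22 = 404; mod 256 = 148 → 94.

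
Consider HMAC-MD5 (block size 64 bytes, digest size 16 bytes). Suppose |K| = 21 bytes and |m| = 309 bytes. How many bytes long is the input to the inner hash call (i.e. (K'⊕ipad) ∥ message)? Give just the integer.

373

Key is 21 ≤ 64 bytes, zero-padded: |K'| = 64.
Inner input = (K'⊕ipad) ∥ m → 64 + 309 = 373 bytes.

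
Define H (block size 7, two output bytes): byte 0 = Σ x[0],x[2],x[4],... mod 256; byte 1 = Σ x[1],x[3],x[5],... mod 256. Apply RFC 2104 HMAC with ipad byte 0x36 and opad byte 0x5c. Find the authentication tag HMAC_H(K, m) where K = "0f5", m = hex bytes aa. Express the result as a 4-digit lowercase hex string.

f367

Key "0f5" = 30 66 35 is 3 bytes ≤ B = 7; zero-pad to 7 bytes: K' = 30 66 35 00 00 00 00.
K' ⊕ ipad = 06 50 03 36 36 36 36.  K' ⊕ opad = 6c 3a 69 5c 5c 5c 5c.
Inner input = (K'⊕ipad) ∥ m = 06 50 03 36 36 36 36 ∥ aa.
Inner hash: even-index sum = 117 mod 256 = 117; odd-index sum = 358 mod 256 = 102 → 75 66.
Outer input = (K'⊕opad) ∥ inner = 6c 3a 69 5c 5c 5c 5c ∥ 75 66.
Outer hash (tag): even-index sum = 499 mod 256 = 243; odd-index sum = 359 mod 256 = 103 → f3 67.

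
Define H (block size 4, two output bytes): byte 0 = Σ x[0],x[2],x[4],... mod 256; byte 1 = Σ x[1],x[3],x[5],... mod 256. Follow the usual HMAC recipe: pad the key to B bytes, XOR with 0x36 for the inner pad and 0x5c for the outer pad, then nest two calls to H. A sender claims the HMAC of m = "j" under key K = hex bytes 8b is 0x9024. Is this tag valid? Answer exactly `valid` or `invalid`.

valid

Key hex bytes 8b is 1 byte ≤ B = 4; zero-pad to 4 bytes: K' = 8b 00 00 00.
K' ⊕ ipad = bd 36 36 36; K' ⊕ opad = d7 5c 5c 5c.
Inner hash: even-index sum = 349 mod 256 = 93; odd-index sum = 108 mod 256 = 108 → 5d 6c.
Outer hash (recomputed tag): even-index sum = 400 mod 256 = 144; odd-index sum = 292 mod 256 = 36 → 90 24.
Recomputed tag = 9024; claimed = 9024 → match.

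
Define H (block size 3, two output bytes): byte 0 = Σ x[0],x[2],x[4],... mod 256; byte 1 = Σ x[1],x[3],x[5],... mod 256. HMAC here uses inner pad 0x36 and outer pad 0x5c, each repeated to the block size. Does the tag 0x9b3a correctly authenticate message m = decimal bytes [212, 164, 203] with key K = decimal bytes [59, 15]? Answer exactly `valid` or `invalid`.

Key decimal bytes [59, 15] = 3b 0f is 2 bytes ≤ B = 3; zero-pad to 3 bytes: K' = 3b 0f 00.
K' ⊕ ipad = 0d 39 36; K' ⊕ opad = 67 53 5c.
Inner hash: even-index sum = 231 mod 256 = 231; odd-index sum = 472 mod 256 = 216 → e7 d8.
Outer hash (recomputed tag): even-index sum = 411 mod 256 = 155; odd-index sum = 314 mod 256 = 58 → 9b 3a.
Recomputed tag = 9b3a; claimed = 9b3a → match.

valid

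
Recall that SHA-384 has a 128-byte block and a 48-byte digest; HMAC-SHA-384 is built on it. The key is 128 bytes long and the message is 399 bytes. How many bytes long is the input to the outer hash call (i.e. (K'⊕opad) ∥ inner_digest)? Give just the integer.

176

Key is 128 ≤ 128 bytes, zero-padded: |K'| = 128.
Outer input = (K'⊕opad) ∥ H(inner) → 128 + 48 = 176 bytes.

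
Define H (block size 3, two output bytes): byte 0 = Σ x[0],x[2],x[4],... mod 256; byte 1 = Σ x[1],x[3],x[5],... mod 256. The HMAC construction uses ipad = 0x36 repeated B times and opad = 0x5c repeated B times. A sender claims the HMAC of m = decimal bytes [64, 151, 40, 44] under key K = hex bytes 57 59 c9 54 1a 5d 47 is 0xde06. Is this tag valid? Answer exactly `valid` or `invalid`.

Key hex bytes 57 59 c9 54 1a 5d 47 is 7 bytes > B = 3, so hash it first: H(key) = 81 0a, then zero-pad to 3 bytes: K' = 81 0a 00.
K' ⊕ ipad = b7 3c 36; K' ⊕ opad = dd 56 5c.
Inner hash: even-index sum = 432 mod 256 = 176; odd-index sum = 164 mod 256 = 164 → b0 a4.
Outer hash (recomputed tag): even-index sum = 477 mod 256 = 221; odd-index sum = 262 mod 256 = 6 → dd 06.
Recomputed tag = dd06; claimed = de06 → mismatch.

invalid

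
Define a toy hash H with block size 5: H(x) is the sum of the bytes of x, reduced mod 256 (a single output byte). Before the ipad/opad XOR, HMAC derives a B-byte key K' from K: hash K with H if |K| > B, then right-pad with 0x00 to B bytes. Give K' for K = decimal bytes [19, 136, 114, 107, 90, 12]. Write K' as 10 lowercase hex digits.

de00000000

|K| = 6 > B = 5, so first hash the key.
H(K): sum = 19+136+114+107+90+12 = 478; mod 256 = 222 → de.
Zero-pad H(K) = de to 5 bytes: K' = de 00 00 00 00.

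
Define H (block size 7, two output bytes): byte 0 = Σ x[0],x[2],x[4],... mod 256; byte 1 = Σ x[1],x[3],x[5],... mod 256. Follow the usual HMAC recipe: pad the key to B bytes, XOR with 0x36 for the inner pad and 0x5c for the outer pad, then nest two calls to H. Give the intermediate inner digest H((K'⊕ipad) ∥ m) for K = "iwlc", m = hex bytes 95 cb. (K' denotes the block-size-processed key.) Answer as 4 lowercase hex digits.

Key "iwlc" = 69 77 6c 63 is 4 bytes ≤ B = 7; zero-pad to 7 bytes: K' = 69 77 6c 63 00 00 00.
K' ⊕ ipad = 5f 41 5a 55 36 36 36.
Inner input = 5f 41 5a 55 36 36 36 ∥ 95 cb.
Inner hash: even-index sum = 496 mod 256 = 240; odd-index sum = 353 mod 256 = 97 → f0 61.

f061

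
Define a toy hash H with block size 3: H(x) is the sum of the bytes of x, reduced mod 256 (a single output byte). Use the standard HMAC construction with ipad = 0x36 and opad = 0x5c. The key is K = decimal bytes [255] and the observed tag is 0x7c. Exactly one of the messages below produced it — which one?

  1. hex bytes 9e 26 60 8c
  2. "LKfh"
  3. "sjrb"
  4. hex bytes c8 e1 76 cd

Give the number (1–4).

4

Key decimal bytes [255] = ff is 1 byte ≤ B = 3; zero-pad to 3 bytes: K' = ff 00 00.
K' ⊕ ipad = c9 36 36; K' ⊕ opad = a3 5c 5c.
m1: inner = H(c9 36 36 9e 26 60 8c) = e5; tag = H(a3 5c 5c e5) = 40
m2: inner = H(c9 36 36 4c 4b 66 68) = 9a; tag = H(a3 5c 5c 9a) = f5
m3: inner = H(c9 36 36 73 6a 72 62) = e6; tag = H(a3 5c 5c e6) = 41
m4: inner = H(c9 36 36 c8 e1 76 cd) = 21; tag = H(a3 5c 5c 21) = 7c ← matches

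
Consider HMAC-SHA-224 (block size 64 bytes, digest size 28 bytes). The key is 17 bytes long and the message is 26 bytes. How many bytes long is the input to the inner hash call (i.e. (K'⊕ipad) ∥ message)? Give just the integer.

90

Key is 17 ≤ 64 bytes, zero-padded: |K'| = 64.
Inner input = (K'⊕ipad) ∥ m → 64 + 26 = 90 bytes.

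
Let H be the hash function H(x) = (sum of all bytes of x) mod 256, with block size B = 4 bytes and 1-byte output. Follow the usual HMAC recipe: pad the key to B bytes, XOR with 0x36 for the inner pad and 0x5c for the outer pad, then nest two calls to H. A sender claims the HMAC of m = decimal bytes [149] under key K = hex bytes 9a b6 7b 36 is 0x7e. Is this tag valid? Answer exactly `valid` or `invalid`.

invalid

Key hex bytes 9a b6 7b 36 is exactly B = 4 bytes: K' = 9a b6 7b 36.
K' ⊕ ipad = ac 80 4d 00; K' ⊕ opad = c6 ea 27 6a.
Inner hash: sum = 172+128+77+0+149 = 526; mod 256 = 14 → 0e.
Outer hash (recomputed tag): sum = 198+234+39+106+14 = 591; mod 256 = 79 → 4f.
Recomputed tag = 4f; claimed = 7e → mismatch.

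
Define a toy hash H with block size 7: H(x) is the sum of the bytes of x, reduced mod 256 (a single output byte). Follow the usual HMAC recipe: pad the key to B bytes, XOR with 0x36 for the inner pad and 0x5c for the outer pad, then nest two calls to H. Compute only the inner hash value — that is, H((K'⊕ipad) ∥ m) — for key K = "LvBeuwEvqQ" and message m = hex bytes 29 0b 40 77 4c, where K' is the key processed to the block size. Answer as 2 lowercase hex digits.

5f

Key "LvBeuwEvqQ" = 4c 76 42 65 75 77 45 76 71 51 is 10 bytes > B = 7, so hash it first: H(key) = d2, then zero-pad to 7 bytes: K' = d2 00 00 00 00 00 00.
K' ⊕ ipad = e4 36 36 36 36 36 36.
Inner input = e4 36 36 36 36 36 36 ∥ 29 0b 40 77 4c.
Inner hash: sum = 228+54+54+54+54+54+54+41+11+64+119+76 = 863; mod 256 = 95 → 5f.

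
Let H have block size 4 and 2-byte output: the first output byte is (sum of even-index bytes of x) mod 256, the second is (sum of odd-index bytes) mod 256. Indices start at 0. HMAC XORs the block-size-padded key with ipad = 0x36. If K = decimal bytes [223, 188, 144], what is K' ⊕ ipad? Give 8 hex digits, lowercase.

Key decimal bytes [223, 188, 144] = df bc 90 is 3 bytes ≤ B = 4; zero-pad to 4 bytes: K' = df bc 90 00.
XOR each byte with 0x36: df⊕36=e9, bc⊕36=8a, 90⊕36=a6, 00⊕36=36.

e98aa636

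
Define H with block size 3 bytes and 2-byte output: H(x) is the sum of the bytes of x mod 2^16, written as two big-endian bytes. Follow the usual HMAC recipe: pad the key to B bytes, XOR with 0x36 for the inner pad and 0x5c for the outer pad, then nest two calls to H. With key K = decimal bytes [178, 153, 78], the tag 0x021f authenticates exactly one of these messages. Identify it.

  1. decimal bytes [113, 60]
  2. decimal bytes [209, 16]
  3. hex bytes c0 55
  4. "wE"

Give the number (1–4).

Key decimal bytes [178, 153, 78] = b2 99 4e is exactly B = 3 bytes: K' = b2 99 4e.
K' ⊕ ipad = 84 af 78; K' ⊕ opad = ee c5 12.
m1: inner = H(84 af 78 71 3c) = 02 58; tag = H(ee c5 12 02 58) = 021f ← matches
m2: inner = H(84 af 78 d1 10) = 02 8c; tag = H(ee c5 12 02 8c) = 0253
m3: inner = H(84 af 78 c0 55) = 02 c0; tag = H(ee c5 12 02 c0) = 0287
m4: inner = H(84 af 78 77 45) = 02 67; tag = H(ee c5 12 02 67) = 022e

1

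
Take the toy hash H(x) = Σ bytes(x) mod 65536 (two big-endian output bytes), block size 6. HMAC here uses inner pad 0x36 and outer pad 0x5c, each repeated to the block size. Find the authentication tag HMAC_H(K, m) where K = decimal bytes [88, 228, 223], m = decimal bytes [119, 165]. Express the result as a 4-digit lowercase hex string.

033d

Key decimal bytes [88, 228, 223] = 58 e4 df is 3 bytes ≤ B = 6; zero-pad to 6 bytes: K' = 58 e4 df 00 00 00.
K' ⊕ ipad = 6e d2 e9 36 36 36.  K' ⊕ opad = 04 b8 83 5c 5c 5c.
Inner input = (K'⊕ipad) ∥ m = 6e d2 e9 36 36 36 ∥ 77 a5.
Inner hash: sum = 110+210+233+54+54+54+119+165 = 999 → 03 e7.
Outer input = (K'⊕opad) ∥ inner = 04 b8 83 5c 5c 5c ∥ 03 e7.
Outer hash (tag): sum = 4+184+131+92+92+92+3+231 = 829 → 03 3d.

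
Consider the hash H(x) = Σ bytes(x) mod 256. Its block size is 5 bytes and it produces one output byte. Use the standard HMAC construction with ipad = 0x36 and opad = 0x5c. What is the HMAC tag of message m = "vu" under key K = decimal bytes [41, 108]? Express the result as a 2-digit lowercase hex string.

Key decimal bytes [41, 108] = 29 6c is 2 bytes ≤ B = 5; zero-pad to 5 bytes: K' = 29 6c 00 00 00.
K' ⊕ ipad = 1f 5a 36 36 36.  K' ⊕ opad = 75 30 5c 5c 5c.
Inner input = (K'⊕ipad) ∥ m = 1f 5a 36 36 36 ∥ 76 75.
Inner hash: sum = 31+90+54+54+54+118+117 = 518; mod 256 = 6 → 06.
Outer input = (K'⊕opad) ∥ inner = 75 30 5c 5c 5c ∥ 06.
Outer hash (tag): sum = 117+48+92+92+92+6 = 447; mod 256 = 191 → bf.

bf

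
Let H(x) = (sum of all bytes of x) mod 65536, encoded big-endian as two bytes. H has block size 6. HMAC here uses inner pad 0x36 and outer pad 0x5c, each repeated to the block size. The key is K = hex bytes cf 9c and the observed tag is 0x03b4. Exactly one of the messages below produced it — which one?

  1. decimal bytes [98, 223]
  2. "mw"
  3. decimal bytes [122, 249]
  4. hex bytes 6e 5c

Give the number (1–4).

3

Key hex bytes cf 9c is 2 bytes ≤ B = 6; zero-pad to 6 bytes: K' = cf 9c 00 00 00 00.
K' ⊕ ipad = f9 aa 36 36 36 36; K' ⊕ opad = 93 c0 5c 5c 5c 5c.
m1: inner = H(f9 aa 36 36 36 36 62 df) = 03 bc; tag = H(93 c0 5c 5c 5c 5c 03 bc) = 0382
m2: inner = H(f9 aa 36 36 36 36 6d 77) = 03 5f; tag = H(93 c0 5c 5c 5c 5c 03 5f) = 0325
m3: inner = H(f9 aa 36 36 36 36 7a f9) = 03 ee; tag = H(93 c0 5c 5c 5c 5c 03 ee) = 03b4 ← matches
m4: inner = H(f9 aa 36 36 36 36 6e 5c) = 03 45; tag = H(93 c0 5c 5c 5c 5c 03 45) = 030b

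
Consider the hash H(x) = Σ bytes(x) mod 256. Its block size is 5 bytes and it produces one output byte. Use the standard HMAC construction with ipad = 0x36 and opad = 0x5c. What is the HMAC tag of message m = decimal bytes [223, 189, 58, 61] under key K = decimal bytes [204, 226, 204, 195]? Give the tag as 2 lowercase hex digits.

df

Key decimal bytes [204, 226, 204, 195] = cc e2 cc c3 is 4 bytes ≤ B = 5; zero-pad to 5 bytes: K' = cc e2 cc c3 00.
K' ⊕ ipad = fa d4 fa f5 36.  K' ⊕ opad = 90 be 90 9f 5c.
Inner input = (K'⊕ipad) ∥ m = fa d4 fa f5 36 ∥ df bd 3a 3d.
Inner hash: sum = 250+212+250+245+54+223+189+58+61 = 1542; mod 256 = 6 → 06.
Outer input = (K'⊕opad) ∥ inner = 90 be 90 9f 5c ∥ 06.
Outer hash (tag): sum = 144+190+144+159+92+6 = 735; mod 256 = 223 → df.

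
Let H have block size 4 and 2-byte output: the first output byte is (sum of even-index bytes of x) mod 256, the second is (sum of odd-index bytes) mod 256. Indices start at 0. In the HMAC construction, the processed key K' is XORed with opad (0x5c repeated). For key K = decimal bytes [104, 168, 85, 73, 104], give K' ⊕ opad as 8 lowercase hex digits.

79ad5c5c

Key decimal bytes [104, 168, 85, 73, 104] = 68 a8 55 49 68 is 5 bytes > B = 4, so hash it first: H(key) = 25 f1, then zero-pad to 4 bytes: K' = 25 f1 00 00.
XOR each byte with 0x5c: 25⊕5c=79, f1⊕5c=ad, 00⊕5c=5c, 00⊕5c=5c.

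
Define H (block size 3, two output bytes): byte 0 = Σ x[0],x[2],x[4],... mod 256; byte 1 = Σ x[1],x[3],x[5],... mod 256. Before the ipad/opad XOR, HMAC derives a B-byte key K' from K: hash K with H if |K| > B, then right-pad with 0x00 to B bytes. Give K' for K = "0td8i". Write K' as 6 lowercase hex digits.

fdac00

|K| = 5 > B = 3, so first hash the key.
H(K): even-index sum = 253 mod 256 = 253; odd-index sum = 172 mod 256 = 172 → fd ac.
Zero-pad H(K) = fd ac to 3 bytes: K' = fd ac 00.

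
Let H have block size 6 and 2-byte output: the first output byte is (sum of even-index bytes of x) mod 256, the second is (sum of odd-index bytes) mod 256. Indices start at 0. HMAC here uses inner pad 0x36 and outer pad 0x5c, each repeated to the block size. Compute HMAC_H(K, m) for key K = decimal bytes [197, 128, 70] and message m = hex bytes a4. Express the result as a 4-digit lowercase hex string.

4cb6

Key decimal bytes [197, 128, 70] = c5 80 46 is 3 bytes ≤ B = 6; zero-pad to 6 bytes: K' = c5 80 46 00 00 00.
K' ⊕ ipad = f3 b6 70 36 36 36.  K' ⊕ opad = 99 dc 1a 5c 5c 5c.
Inner input = (K'⊕ipad) ∥ m = f3 b6 70 36 36 36 ∥ a4.
Inner hash: even-index sum = 573 mod 256 = 61; odd-index sum = 290 mod 256 = 34 → 3d 22.
Outer input = (K'⊕opad) ∥ inner = 99 dc 1a 5c 5c 5c ∥ 3d 22.
Outer hash (tag): even-index sum = 332 mod 256 = 76; odd-index sum = 438 mod 256 = 182 → 4c b6.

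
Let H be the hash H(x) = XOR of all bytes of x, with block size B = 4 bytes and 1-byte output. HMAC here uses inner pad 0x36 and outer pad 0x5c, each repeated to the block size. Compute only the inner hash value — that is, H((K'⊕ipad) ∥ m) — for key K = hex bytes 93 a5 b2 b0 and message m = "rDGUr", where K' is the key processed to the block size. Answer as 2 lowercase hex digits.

Key hex bytes 93 a5 b2 b0 is exactly B = 4 bytes: K' = 93 a5 b2 b0.
K' ⊕ ipad = a5 93 84 86.
Inner input = a5 93 84 86 ∥ 72 44 47 55 72.
Inner hash: XOR a5⊕93⊕84⊕86⊕72⊕44⊕47⊕55⊕72 = 62.

62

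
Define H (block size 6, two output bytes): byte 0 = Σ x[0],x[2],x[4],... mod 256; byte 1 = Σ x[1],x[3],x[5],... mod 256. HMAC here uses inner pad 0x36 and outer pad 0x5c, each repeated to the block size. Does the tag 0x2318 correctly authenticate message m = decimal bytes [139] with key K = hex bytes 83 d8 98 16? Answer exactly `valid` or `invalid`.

invalid

Key hex bytes 83 d8 98 16 is 4 bytes ≤ B = 6; zero-pad to 6 bytes: K' = 83 d8 98 16 00 00.
K' ⊕ ipad = b5 ee ae 20 36 36; K' ⊕ opad = df 84 c4 4a 5c 5c.
Inner hash: even-index sum = 548 mod 256 = 36; odd-index sum = 324 mod 256 = 68 → 24 44.
Outer hash (recomputed tag): even-index sum = 547 mod 256 = 35; odd-index sum = 366 mod 256 = 110 → 23 6e.
Recomputed tag = 236e; claimed = 2318 → mismatch.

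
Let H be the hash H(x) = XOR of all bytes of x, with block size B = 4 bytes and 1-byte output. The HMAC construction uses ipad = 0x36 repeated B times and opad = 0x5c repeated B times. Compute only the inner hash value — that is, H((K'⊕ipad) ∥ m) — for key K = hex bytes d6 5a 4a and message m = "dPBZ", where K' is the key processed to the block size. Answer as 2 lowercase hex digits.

Key hex bytes d6 5a 4a is 3 bytes ≤ B = 4; zero-pad to 4 bytes: K' = d6 5a 4a 00.
K' ⊕ ipad = e0 6c 7c 36.
Inner input = e0 6c 7c 36 ∥ 64 50 42 5a.
Inner hash: XOR e0⊕6c⊕7c⊕36⊕64⊕50⊕42⊕5a = ea.

ea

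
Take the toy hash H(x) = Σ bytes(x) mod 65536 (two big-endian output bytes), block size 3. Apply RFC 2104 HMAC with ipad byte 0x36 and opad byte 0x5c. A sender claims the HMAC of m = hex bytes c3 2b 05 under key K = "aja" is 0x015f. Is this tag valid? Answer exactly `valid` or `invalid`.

Key "aja" = 61 6a 61 is exactly B = 3 bytes: K' = 61 6a 61.
K' ⊕ ipad = 57 5c 57; K' ⊕ opad = 3d 36 3d.
Inner hash: sum = 87+92+87+195+43+5 = 509 → 01 fd.
Outer hash (recomputed tag): sum = 61+54+61+1+253 = 430 → 01 ae.
Recomputed tag = 01ae; claimed = 015f → mismatch.

invalid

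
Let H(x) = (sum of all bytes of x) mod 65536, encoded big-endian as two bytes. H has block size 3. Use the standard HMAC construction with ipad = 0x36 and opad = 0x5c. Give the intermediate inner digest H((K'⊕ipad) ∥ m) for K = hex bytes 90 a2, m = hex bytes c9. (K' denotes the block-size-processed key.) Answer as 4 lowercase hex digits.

0239

Key hex bytes 90 a2 is 2 bytes ≤ B = 3; zero-pad to 3 bytes: K' = 90 a2 00.
K' ⊕ ipad = a6 94 36.
Inner input = a6 94 36 ∥ c9.
Inner hash: sum = 166+148+54+201 = 569 → 02 39.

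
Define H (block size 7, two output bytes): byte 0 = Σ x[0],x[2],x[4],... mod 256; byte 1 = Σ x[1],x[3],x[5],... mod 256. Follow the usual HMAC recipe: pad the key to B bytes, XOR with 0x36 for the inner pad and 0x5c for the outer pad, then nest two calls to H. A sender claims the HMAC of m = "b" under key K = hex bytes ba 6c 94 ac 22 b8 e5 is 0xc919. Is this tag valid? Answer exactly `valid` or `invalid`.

valid

Key hex bytes ba 6c 94 ac 22 b8 e5 is exactly B = 7 bytes: K' = ba 6c 94 ac 22 b8 e5.
K' ⊕ ipad = 8c 5a a2 9a 14 8e d3; K' ⊕ opad = e6 30 c8 f0 7e e4 b9.
Inner hash: even-index sum = 533 mod 256 = 21; odd-index sum = 484 mod 256 = 228 → 15 e4.
Outer hash (recomputed tag): even-index sum = 969 mod 256 = 201; odd-index sum = 537 mod 256 = 25 → c9 19.
Recomputed tag = c919; claimed = c919 → match.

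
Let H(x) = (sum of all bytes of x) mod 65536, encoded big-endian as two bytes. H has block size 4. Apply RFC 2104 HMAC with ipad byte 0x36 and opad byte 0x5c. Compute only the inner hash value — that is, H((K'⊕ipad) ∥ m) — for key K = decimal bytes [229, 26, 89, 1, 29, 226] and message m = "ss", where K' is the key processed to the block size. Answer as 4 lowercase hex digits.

01f4

Key decimal bytes [229, 26, 89, 1, 29, 226] = e5 1a 59 01 1d e2 is 6 bytes > B = 4, so hash it first: H(key) = 02 58, then zero-pad to 4 bytes: K' = 02 58 00 00.
K' ⊕ ipad = 34 6e 36 36.
Inner input = 34 6e 36 36 ∥ 73 73.
Inner hash: sum = 52+110+54+54+115+115 = 500 → 01 f4.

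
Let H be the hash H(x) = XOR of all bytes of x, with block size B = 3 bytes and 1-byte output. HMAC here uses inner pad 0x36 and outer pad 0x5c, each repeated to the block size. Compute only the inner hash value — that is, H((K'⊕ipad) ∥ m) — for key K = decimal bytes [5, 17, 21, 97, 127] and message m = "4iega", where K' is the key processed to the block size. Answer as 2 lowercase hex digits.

Key decimal bytes [5, 17, 21, 97, 127] = 05 11 15 61 7f is 5 bytes > B = 3, so hash it first: H(key) = 1f, then zero-pad to 3 bytes: K' = 1f 00 00.
K' ⊕ ipad = 29 36 36.
Inner input = 29 36 36 ∥ 34 69 65 67 61.
Inner hash: XOR 29⊕36⊕36⊕34⊕69⊕65⊕67⊕61 = 17.

17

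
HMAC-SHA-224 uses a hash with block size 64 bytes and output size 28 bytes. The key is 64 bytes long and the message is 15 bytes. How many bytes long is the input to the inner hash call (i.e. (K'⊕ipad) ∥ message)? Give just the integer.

Key is 64 ≤ 64 bytes, zero-padded: |K'| = 64.
Inner input = (K'⊕ipad) ∥ m → 64 + 15 = 79 bytes.

79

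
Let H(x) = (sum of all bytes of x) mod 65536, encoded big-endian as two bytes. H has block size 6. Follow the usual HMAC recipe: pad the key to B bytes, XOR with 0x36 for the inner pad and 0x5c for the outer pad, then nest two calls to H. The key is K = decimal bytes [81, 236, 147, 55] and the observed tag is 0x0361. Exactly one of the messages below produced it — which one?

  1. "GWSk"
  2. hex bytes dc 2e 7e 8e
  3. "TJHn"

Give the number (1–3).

1

Key decimal bytes [81, 236, 147, 55] = 51 ec 93 37 is 4 bytes ≤ B = 6; zero-pad to 6 bytes: K' = 51 ec 93 37 00 00.
K' ⊕ ipad = 67 da a5 01 36 36; K' ⊕ opad = 0d b0 cf 6b 5c 5c.
m1: inner = H(67 da a5 01 36 36 47 57 53 6b) = 03 af; tag = H(0d b0 cf 6b 5c 5c 03 af) = 0361 ← matches
m2: inner = H(67 da a5 01 36 36 dc 2e 7e 8e) = 04 69; tag = H(0d b0 cf 6b 5c 5c 04 69) = 031c
m3: inner = H(67 da a5 01 36 36 54 4a 48 6e) = 03 a7; tag = H(0d b0 cf 6b 5c 5c 03 a7) = 0359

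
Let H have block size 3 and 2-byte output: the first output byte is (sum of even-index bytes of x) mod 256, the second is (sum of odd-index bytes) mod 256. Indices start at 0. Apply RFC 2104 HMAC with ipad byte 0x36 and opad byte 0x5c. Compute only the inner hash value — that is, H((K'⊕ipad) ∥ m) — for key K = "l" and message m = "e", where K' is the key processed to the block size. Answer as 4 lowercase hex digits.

Key "l" = 6c is 1 byte ≤ B = 3; zero-pad to 3 bytes: K' = 6c 00 00.
K' ⊕ ipad = 5a 36 36.
Inner input = 5a 36 36 ∥ 65.
Inner hash: even-index sum = 144 mod 256 = 144; odd-index sum = 155 mod 256 = 155 → 90 9b.

909b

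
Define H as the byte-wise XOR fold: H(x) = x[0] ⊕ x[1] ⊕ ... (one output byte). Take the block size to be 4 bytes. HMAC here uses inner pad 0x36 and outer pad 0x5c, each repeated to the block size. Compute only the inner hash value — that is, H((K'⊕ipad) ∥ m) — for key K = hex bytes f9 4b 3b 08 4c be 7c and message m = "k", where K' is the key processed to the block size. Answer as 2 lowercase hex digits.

Key hex bytes f9 4b 3b 08 4c be 7c is 7 bytes > B = 4, so hash it first: H(key) = 0f, then zero-pad to 4 bytes: K' = 0f 00 00 00.
K' ⊕ ipad = 39 36 36 36.
Inner input = 39 36 36 36 ∥ 6b.
Inner hash: XOR 39⊕36⊕36⊕36⊕6b = 64.

64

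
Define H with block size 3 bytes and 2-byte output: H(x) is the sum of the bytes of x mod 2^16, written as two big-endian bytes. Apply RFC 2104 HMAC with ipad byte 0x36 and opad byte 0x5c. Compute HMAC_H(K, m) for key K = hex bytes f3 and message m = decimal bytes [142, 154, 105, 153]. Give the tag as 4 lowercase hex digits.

01c5

Key hex bytes f3 is 1 byte ≤ B = 3; zero-pad to 3 bytes: K' = f3 00 00.
K' ⊕ ipad = c5 36 36.  K' ⊕ opad = af 5c 5c.
Inner input = (K'⊕ipad) ∥ m = c5 36 36 ∥ 8e 9a 69 99.
Inner hash: sum = 197+54+54+142+154+105+153 = 859 → 03 5b.
Outer input = (K'⊕opad) ∥ inner = af 5c 5c ∥ 03 5b.
Outer hash (tag): sum = 175+92+92+3+91 = 453 → 01 c5.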